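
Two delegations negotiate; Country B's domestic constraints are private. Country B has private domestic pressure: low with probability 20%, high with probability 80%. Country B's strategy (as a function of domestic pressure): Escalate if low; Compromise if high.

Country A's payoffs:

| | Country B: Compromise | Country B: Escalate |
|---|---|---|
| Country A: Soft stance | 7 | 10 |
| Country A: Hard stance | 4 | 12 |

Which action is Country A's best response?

Soft stance

E[Soft stance] = 0.2·(10) + 0.8·(7) = 7.6
E[Hard stance] = 0.2·(12) + 0.8·(4) = 5.6
Best response: Soft stance (7.6 is the largest).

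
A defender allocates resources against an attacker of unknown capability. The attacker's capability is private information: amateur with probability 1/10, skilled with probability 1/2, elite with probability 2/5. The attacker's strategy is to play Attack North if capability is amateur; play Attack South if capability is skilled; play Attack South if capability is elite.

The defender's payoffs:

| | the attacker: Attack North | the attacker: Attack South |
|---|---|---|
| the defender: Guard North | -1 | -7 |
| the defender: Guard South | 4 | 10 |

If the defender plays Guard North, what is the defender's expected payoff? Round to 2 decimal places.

E[Guard North] = 1/10·(-1) + 1/2·(-7) + 2/5·(-7) = (-1/10) + (-7/2) + (-14/5) = -32/5

-6.40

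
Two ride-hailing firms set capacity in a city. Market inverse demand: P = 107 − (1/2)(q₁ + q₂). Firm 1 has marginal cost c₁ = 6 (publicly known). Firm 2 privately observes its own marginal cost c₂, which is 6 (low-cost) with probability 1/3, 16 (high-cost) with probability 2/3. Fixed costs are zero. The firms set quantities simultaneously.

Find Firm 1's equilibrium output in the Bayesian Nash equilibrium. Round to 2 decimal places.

Firm 2 with cost c maximizes (107 − (1/2)(q₁+q₂) − c)·q₂, giving q₂(c) = (107 − c − (1/2)q₁).
E[c₂] = 1/3·6 + 2/3·16 = 12.6667
Firm 1's FOC against E[q₂] yields q₁ = (107 − 2·6 + E[c₂])/(3/2) = (107 − 12 + 12.6667)/(3/2) = 71.7778.

71.78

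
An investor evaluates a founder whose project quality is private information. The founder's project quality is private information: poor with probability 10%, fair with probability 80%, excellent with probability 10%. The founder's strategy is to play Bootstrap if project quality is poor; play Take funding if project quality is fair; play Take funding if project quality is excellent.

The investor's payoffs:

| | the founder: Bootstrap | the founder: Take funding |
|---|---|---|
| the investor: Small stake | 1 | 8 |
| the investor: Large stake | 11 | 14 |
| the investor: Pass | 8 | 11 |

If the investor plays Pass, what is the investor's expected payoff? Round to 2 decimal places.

10.70

E[Pass] = 0.1·8 + 0.8·11 + 0.1·11 = 0.8 + 8.8 + 1.1 = 10.7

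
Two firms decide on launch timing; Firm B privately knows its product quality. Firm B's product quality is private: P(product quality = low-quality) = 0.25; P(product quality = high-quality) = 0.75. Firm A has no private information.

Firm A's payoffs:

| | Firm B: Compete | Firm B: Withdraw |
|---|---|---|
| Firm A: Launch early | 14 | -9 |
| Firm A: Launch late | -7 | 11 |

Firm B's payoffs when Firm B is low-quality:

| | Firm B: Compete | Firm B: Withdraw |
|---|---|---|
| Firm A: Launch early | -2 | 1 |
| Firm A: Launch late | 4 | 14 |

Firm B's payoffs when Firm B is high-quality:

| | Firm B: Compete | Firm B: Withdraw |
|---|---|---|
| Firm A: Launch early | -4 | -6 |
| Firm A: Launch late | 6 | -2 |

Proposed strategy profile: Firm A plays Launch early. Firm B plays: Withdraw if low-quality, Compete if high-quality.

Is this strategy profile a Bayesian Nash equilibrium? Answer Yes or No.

A profile is a BNE iff every type of every player is best-responding given beliefs about the other side.
Firm A plays Launch early: E[Launch early] = 0.25·(-9) + 0.75·(14) = 8.25; E[Launch late] = -2.5. Best-responding. ✓
Firm B (product quality low-quality), facing Launch early: Compete gives -2, Withdraw gives 1. Proposed Withdraw is best. ✓
Firm B (product quality high-quality), facing Launch early: Compete gives -4, Withdraw gives -6. Proposed Compete is best. ✓

Yes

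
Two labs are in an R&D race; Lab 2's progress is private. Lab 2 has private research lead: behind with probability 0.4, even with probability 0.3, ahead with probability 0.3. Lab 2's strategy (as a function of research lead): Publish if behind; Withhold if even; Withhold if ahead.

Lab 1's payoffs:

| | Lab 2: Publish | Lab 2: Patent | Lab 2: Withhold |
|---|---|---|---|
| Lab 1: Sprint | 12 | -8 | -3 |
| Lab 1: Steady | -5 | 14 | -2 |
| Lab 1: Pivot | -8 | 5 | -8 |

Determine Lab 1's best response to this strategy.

Sprint

E[Sprint] = 0.4·(12) + 0.3·(-3) + 0.3·(-3) = 3
E[Steady] = 0.4·(-5) + 0.3·(-2) + 0.3·(-2) = -3.2
E[Pivot] = 0.4·(-8) + 0.3·(-8) + 0.3·(-8) = -8
Best response: Sprint (3 is the largest).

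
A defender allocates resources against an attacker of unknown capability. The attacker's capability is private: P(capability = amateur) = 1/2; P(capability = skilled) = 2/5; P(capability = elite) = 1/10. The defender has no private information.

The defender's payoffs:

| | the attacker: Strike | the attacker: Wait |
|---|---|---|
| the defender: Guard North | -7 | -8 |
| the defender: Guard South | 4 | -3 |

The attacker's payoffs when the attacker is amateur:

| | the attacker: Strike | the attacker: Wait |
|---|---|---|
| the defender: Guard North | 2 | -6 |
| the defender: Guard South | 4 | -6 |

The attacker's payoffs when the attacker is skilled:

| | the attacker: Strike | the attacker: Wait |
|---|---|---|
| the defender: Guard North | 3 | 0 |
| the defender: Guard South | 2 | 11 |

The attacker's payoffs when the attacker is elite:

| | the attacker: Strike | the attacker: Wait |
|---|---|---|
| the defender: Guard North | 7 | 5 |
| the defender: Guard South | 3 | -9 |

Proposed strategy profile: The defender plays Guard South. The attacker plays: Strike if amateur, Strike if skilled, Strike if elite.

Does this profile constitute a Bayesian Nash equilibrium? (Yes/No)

The defender plays Guard South: E[Guard South] = 1/2·(4) + 2/5·(4) + 1/10·(4) = 4; E[Guard North] = -7. Best-responding. ✓
The attacker (capability amateur), facing Guard South: Strike gives 4, Wait gives -6. Proposed Strike is best. ✓
The attacker (capability skilled), facing Guard South: Strike gives 2, Wait gives 11. Proposed Strike is not best — profitable deviation exists. ✗
The attacker (capability elite), facing Guard South: Strike gives 3, Wait gives -9. Proposed Strike is best. ✓

No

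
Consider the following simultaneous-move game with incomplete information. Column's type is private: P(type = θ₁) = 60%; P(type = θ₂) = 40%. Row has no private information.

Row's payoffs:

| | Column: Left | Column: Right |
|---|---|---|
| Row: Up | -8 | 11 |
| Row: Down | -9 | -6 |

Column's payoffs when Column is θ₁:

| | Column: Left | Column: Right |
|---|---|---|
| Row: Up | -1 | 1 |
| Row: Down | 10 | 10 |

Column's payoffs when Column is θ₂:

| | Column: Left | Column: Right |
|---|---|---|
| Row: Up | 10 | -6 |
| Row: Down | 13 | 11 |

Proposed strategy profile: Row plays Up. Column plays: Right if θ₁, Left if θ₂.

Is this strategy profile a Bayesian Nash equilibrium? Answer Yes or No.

A profile is a BNE iff every type of every player is best-responding given beliefs about the other side.
Row plays Up: E[Up] = 0.6·(11) + 0.4·(-8) = 3.4; E[Down] = -7.2. Best-responding. ✓
Column (type θ₁), facing Up: Left gives -1, Right gives 1. Proposed Right is best. ✓
Column (type θ₂), facing Up: Left gives 10, Right gives -6. Proposed Left is best. ✓

Yes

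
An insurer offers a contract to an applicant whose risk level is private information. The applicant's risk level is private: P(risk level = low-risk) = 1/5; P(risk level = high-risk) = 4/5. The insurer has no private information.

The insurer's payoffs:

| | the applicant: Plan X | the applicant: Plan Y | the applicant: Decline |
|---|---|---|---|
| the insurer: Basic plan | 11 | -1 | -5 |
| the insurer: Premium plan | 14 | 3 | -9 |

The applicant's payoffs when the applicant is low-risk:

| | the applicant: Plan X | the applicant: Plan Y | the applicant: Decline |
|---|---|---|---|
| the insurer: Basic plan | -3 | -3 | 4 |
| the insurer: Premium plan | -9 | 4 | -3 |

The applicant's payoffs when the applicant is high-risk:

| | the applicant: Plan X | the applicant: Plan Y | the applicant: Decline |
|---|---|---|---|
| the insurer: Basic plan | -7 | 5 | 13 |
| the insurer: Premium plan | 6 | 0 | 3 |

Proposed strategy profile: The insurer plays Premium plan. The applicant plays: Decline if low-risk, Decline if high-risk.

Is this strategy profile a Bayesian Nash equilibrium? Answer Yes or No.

The insurer plays Premium plan: E[Premium plan] = 1/5·(-9) + 4/5·(-9) = -9; E[Basic plan] = -5. Not best-responding. ✗
The applicant (risk level low-risk), facing Premium plan: Plan X gives -9, Plan Y gives 4, Decline gives -3. Proposed Decline is not best — profitable deviation exists. ✗
The applicant (risk level high-risk), facing Premium plan: Plan X gives 6, Plan Y gives 0, Decline gives 3. Proposed Decline is not best — profitable deviation exists. ✗

No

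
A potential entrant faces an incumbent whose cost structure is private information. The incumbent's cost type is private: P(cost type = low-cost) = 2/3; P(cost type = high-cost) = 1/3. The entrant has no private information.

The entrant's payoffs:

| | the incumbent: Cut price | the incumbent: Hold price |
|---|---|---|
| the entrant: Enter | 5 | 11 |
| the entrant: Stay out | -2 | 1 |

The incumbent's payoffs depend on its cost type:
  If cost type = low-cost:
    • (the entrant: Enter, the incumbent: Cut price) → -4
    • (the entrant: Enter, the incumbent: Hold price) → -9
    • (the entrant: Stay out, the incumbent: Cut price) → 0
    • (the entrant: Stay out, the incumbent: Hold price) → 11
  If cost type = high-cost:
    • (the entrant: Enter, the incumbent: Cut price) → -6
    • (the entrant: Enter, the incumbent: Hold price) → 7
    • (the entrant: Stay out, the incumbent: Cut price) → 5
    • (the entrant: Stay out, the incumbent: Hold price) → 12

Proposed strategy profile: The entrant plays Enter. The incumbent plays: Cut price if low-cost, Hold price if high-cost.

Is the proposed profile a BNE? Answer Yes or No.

Yes

A profile is a BNE iff every type of every player is best-responding given beliefs about the other side.
The entrant plays Enter: E[Enter] = 2/3·(5) + 1/3·(11) = 7; E[Stay out] = -1. Best-responding. ✓
The incumbent (cost type low-cost), facing Enter: Cut price gives -4, Hold price gives -9. Proposed Cut price is best. ✓
The incumbent (cost type high-cost), facing Enter: Cut price gives -6, Hold price gives 7. Proposed Hold price is best. ✓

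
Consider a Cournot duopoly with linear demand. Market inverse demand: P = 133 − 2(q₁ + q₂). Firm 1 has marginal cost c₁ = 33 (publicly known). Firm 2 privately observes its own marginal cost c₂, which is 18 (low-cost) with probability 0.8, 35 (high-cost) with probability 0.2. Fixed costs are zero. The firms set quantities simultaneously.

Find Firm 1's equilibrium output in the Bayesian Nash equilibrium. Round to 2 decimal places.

Type-c best response for Firm 2: q₂(c) = (133 − c)/4 − q₁/2.
Firm 1 maximizes expected profit; its first-order condition is 133 − 4q₁ − 2E[q₂] − 33 = 0.
Substituting E[q₂] and solving: E[c₂] = 21.4, so q₁ = (133 − 2·33 + 21.4)/6 = 14.7333.

14.73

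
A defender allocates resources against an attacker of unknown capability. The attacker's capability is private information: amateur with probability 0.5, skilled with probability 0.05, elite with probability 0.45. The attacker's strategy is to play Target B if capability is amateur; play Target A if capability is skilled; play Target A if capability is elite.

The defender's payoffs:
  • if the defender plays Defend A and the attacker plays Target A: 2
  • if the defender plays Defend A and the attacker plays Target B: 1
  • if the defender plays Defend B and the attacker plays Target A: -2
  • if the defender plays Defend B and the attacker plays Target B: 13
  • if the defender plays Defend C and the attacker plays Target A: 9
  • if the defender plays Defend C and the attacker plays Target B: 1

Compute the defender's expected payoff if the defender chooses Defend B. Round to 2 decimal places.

5.50

Take the expectation over the attacker's capability, weighting each type's action by its prior probability.
E[Defend B] = 0.5·13 + 0.05·(-2) + 0.45·(-2) = 6.5 + (-0.1) + (-0.9) = 5.5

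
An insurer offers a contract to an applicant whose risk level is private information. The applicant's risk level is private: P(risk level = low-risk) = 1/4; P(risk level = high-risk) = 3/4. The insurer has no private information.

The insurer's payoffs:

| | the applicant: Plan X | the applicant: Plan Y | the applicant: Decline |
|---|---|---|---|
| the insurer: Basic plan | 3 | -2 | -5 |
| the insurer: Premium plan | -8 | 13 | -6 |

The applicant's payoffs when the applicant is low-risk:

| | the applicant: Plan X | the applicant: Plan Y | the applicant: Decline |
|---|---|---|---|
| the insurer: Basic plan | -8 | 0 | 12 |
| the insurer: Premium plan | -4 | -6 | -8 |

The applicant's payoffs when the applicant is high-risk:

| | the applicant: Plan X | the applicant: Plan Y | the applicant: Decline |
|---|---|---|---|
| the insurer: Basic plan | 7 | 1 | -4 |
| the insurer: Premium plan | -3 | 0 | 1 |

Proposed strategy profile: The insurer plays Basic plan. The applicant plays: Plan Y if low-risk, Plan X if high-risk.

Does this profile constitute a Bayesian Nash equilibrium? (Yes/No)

No

A profile is a BNE iff every type of every player is best-responding given beliefs about the other side.
The insurer plays Basic plan: E[Basic plan] = 1/4·(-2) + 3/4·(3) = 7/4; E[Premium plan] = -11/4. Best-responding. ✓
The applicant (risk level low-risk), facing Basic plan: Plan X gives -8, Plan Y gives 0, Decline gives 12. Proposed Plan Y is not best — profitable deviation exists. ✗
The applicant (risk level high-risk), facing Basic plan: Plan X gives 7, Plan Y gives 1, Decline gives -4. Proposed Plan X is best. ✓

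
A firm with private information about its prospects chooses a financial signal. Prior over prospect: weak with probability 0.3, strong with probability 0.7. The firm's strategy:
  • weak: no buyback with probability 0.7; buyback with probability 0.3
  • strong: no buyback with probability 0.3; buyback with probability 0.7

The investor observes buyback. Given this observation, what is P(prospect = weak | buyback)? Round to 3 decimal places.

Apply Bayes' rule using the sender's strategy as the likelihood.
P(buyback) = 0.3·0.3 + 0.7·0.7 = 0.58
P(weak | buyback) = (0.3·0.3) / 0.58 = 0.09 / 0.58 = 0.155172

0.155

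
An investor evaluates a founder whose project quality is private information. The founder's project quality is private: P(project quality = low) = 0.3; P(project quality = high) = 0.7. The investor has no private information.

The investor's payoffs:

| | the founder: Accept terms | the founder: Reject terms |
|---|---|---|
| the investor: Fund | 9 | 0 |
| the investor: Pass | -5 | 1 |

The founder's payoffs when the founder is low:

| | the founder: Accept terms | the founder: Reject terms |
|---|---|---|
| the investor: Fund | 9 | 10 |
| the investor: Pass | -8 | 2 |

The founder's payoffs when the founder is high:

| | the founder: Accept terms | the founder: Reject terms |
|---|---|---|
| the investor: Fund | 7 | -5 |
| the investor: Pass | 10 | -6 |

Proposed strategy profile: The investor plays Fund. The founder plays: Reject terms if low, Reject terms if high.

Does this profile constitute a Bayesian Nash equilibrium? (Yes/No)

No

The investor plays Fund: E[Fund] = 0.3·(0) + 0.7·(0) = 0; E[Pass] = 1. Not best-responding. ✗
The founder (project quality low), facing Fund: Accept terms gives 9, Reject terms gives 10. Proposed Reject terms is best. ✓
The founder (project quality high), facing Fund: Accept terms gives 7, Reject terms gives -5. Proposed Reject terms is not best — profitable deviation exists. ✗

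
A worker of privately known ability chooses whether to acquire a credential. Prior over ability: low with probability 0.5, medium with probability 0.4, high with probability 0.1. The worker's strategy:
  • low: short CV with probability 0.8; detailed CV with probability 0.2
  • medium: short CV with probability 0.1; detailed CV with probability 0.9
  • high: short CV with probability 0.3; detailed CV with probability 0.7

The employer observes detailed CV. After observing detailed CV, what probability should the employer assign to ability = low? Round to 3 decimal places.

0.189

Apply Bayes' rule using the sender's strategy as the likelihood.
P(detailed CV) = 0.5·0.2 + 0.4·0.9 + 0.1·0.7 = 0.53
P(low | detailed CV) = (0.5·0.2) / 0.53 = 0.1 / 0.53 = 0.188679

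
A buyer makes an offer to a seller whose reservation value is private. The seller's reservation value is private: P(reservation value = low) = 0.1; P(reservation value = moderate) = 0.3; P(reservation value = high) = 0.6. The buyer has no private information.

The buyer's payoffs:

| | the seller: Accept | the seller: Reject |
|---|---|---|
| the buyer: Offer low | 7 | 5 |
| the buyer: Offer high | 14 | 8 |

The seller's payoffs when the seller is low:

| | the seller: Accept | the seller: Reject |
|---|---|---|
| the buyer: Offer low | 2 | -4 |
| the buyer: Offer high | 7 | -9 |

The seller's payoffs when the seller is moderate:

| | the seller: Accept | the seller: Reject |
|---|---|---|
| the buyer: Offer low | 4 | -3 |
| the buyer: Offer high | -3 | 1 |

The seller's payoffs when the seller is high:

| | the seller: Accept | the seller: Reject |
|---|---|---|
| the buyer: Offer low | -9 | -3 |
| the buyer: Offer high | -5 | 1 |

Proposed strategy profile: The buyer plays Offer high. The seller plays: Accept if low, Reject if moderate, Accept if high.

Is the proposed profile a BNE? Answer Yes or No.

No

The buyer plays Offer high: E[Offer high] = 0.1·(14) + 0.3·(8) + 0.6·(14) = 12.2; E[Offer low] = 6.4. Best-responding. ✓
The seller (reservation value low), facing Offer high: Accept gives 7, Reject gives -9. Proposed Accept is best. ✓
The seller (reservation value moderate), facing Offer high: Accept gives -3, Reject gives 1. Proposed Reject is best. ✓
The seller (reservation value high), facing Offer high: Accept gives -5, Reject gives 1. Proposed Accept is not best — profitable deviation exists. ✗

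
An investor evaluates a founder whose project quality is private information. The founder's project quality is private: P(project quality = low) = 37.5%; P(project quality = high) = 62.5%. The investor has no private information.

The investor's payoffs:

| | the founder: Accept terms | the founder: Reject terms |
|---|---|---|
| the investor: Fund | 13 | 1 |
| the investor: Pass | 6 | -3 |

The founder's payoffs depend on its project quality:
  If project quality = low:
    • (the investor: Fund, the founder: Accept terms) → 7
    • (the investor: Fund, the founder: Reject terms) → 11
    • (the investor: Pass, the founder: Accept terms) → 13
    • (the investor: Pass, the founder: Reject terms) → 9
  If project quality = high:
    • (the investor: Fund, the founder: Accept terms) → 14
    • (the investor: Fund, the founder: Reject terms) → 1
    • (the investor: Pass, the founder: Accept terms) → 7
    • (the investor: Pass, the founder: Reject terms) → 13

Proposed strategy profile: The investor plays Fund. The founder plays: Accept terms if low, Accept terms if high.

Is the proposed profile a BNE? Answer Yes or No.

No

The investor plays Fund: E[Fund] = 0.375·(13) + 0.625·(13) = 13; E[Pass] = 6. Best-responding. ✓
The founder (project quality low), facing Fund: Accept terms gives 7, Reject terms gives 11. Proposed Accept terms is not best — profitable deviation exists. ✗
The founder (project quality high), facing Fund: Accept terms gives 14, Reject terms gives 1. Proposed Accept terms is best. ✓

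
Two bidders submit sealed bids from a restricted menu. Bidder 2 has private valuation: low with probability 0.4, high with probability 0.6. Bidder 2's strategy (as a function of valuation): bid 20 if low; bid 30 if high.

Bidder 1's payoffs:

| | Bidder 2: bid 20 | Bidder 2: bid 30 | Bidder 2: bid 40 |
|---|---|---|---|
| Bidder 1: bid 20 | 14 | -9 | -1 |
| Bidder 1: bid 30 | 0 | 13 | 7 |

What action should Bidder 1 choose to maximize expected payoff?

bid 30

E[bid 20] = 0.4·(14) + 0.6·(-9) = 0.2
E[bid 30] = 0.4·(0) + 0.6·(13) = 7.8
Best response: bid 30 (7.8 is the largest).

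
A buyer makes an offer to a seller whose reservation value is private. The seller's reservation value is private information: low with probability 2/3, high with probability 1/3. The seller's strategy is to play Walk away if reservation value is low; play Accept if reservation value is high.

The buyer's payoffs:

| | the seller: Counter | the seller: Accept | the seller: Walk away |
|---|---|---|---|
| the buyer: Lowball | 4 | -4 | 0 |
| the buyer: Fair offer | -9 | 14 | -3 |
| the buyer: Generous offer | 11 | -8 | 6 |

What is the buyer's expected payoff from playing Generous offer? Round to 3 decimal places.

1.333

E[Generous offer] = 2/3·6 + 1/3·(-8) = 4 + (-8/3) = 4/3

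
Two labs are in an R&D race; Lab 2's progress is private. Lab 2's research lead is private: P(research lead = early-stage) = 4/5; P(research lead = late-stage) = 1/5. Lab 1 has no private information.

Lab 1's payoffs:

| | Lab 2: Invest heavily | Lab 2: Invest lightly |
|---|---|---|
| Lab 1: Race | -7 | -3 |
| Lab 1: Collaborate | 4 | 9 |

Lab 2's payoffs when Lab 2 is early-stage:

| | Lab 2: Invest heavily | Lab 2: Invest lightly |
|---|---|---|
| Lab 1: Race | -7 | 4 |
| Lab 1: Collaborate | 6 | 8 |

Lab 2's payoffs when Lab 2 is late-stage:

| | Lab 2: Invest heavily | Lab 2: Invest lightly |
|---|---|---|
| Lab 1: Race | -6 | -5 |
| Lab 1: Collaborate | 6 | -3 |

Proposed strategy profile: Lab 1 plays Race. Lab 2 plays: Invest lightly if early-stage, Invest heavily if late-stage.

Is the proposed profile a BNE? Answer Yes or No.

No

Lab 1 plays Race: E[Race] = 4/5·(-3) + 1/5·(-7) = -19/5; E[Collaborate] = 8. Not best-responding. ✗
Lab 2 (research lead early-stage), facing Race: Invest heavily gives -7, Invest lightly gives 4. Proposed Invest lightly is best. ✓
Lab 2 (research lead late-stage), facing Race: Invest heavily gives -6, Invest lightly gives -5. Proposed Invest heavily is not best — profitable deviation exists. ✗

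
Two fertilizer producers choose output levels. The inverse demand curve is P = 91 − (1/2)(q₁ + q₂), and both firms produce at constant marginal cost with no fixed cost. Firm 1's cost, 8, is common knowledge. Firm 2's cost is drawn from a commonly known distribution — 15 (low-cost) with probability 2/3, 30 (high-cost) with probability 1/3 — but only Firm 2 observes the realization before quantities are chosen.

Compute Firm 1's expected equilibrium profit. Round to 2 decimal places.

2005.56

Type-c best response for Firm 2: q₂(c) = (91 − c) − q₁/2.
Firm 1 maximizes expected profit; its first-order condition is 91 − q₁ − (1/2)E[q₂] − 8 = 0.
Substituting E[q₂] and solving: E[c₂] = 20, so q₁ = (91 − 2·8 + 20)/(3/2) = 63.3333.
E[P] = 91 − (1/2)·(q₁ + E[q₂]) = 39.6667; Firm 1's expected profit = (E[P] − 8)·q₁ = (39.6667 − 8)·63.3333 = 2005.56.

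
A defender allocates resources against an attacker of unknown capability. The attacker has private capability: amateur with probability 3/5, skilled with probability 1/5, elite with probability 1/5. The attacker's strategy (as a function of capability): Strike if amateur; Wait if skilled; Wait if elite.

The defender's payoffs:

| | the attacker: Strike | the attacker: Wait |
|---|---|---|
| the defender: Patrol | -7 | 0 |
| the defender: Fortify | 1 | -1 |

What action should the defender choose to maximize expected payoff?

Fortify

E[Patrol] = 3/5·(-7) + 1/5·(0) + 1/5·(0) = -21/5
E[Fortify] = 3/5·(1) + 1/5·(-1) + 1/5·(-1) = 1/5
Best response: Fortify (1/5 is the largest).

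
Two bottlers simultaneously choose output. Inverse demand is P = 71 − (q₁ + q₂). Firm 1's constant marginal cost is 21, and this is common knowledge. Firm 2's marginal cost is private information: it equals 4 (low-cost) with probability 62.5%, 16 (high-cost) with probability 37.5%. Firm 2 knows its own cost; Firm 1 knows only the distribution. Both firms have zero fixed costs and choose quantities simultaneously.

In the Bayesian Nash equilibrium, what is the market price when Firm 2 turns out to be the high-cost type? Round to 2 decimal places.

37.25

Firm 2 with cost c maximizes (71 − (q₁+q₂) − c)·q₂, giving q₂(c) = (71 − c − q₁)/2.
E[c₂] = 0.625·4 + 0.375·16 = 8.5
Firm 1's FOC against E[q₂] yields q₁ = (71 − 2·21 + E[c₂])/3 = (71 − 42 + 8.5)/3 = 12.5.
q₂(high-cost) = 21.25, so P = 71 − (12.5 + 21.25) = 37.25.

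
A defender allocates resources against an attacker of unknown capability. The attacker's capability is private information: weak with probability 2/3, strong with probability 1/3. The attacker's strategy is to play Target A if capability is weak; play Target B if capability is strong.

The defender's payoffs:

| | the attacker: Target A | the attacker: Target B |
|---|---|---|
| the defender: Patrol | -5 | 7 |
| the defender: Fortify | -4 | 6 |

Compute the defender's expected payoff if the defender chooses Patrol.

-1

Take the expectation over the attacker's capability, weighting each type's action by its prior probability.
E[Patrol] = 2/3·(-5) + 1/3·7 = (-10/3) + 7/3 = -1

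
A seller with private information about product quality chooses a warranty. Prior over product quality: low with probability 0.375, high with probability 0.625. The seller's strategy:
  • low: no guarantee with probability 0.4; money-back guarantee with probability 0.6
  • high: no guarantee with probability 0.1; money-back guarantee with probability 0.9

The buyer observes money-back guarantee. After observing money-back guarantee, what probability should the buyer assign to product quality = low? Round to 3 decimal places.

P(money-back guarantee) = 0.375·0.6 + 0.625·0.9 = 0.7875
P(low | money-back guarantee) = (0.375·0.6) / 0.7875 = 0.225 / 0.7875 = 0.285714

0.286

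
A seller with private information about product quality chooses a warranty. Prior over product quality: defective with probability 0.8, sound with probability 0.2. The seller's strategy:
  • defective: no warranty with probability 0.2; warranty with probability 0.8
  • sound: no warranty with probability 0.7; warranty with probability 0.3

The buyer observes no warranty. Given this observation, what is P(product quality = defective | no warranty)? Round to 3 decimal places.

P(no warranty) = 0.8·0.2 + 0.2·0.7 = 0.3
P(defective | no warranty) = (0.8·0.2) / 0.3 = 0.16 / 0.3 = 0.533333

0.533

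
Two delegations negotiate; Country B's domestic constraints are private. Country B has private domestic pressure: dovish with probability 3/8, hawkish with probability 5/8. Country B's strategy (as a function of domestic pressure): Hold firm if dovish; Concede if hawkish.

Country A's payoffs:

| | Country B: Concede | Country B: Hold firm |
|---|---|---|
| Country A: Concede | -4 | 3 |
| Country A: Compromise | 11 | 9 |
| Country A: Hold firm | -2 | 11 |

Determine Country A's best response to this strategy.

Compromise

E[Concede] = 3/8·(3) + 5/8·(-4) = -11/8
E[Compromise] = 3/8·(9) + 5/8·(11) = 41/4
E[Hold firm] = 3/8·(11) + 5/8·(-2) = 23/8
Best response: Compromise (41/4 is the largest).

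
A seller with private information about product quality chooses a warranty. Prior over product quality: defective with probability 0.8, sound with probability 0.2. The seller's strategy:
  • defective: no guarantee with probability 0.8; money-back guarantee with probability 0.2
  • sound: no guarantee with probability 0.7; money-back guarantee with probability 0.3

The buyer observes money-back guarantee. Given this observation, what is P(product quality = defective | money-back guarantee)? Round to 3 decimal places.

0.727

P(money-back guarantee) = 0.8·0.2 + 0.2·0.3 = 0.22
P(defective | money-back guarantee) = (0.8·0.2) / 0.22 = 0.16 / 0.22 = 0.727273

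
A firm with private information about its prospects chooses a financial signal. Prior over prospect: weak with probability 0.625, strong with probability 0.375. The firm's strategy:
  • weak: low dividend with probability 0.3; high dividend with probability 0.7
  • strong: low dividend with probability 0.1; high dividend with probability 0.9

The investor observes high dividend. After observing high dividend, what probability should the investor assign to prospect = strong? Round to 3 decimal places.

P(high dividend) = 0.625·0.7 + 0.375·0.9 = 0.775
P(strong | high dividend) = (0.375·0.9) / 0.775 = 0.3375 / 0.775 = 0.435484

0.435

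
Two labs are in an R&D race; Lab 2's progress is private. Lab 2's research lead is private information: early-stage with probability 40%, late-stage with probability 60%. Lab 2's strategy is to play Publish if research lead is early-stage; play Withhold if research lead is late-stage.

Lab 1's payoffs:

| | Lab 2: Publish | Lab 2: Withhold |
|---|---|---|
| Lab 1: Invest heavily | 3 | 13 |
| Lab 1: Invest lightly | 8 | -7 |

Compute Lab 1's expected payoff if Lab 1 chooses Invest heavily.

9

E[Invest heavily] = 0.4·3 + 0.6·13 = 1.2 + 7.8 = 9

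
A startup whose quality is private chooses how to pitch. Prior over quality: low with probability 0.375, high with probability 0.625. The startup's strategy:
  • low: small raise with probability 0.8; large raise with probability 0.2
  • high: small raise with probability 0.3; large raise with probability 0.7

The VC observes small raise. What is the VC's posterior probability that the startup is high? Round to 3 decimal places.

P(small raise) = 0.375·0.8 + 0.625·0.3 = 0.4875
P(high | small raise) = (0.625·0.3) / 0.4875 = 0.1875 / 0.4875 = 0.384615

0.385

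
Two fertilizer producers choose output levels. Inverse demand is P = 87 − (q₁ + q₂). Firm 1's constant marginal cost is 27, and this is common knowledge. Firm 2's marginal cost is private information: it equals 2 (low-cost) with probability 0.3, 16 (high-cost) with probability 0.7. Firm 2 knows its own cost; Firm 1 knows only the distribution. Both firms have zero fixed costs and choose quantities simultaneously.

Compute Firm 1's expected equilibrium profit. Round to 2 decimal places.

223.00

Firm 2 with cost c maximizes (87 − (q₁+q₂) − c)·q₂, giving q₂(c) = (87 − c − q₁)/2.
E[c₂] = 0.3·2 + 0.7·16 = 11.8
Firm 1's FOC against E[q₂] yields q₁ = (87 − 2·27 + E[c₂])/3 = (87 − 54 + 11.8)/3 = 14.9333.
E[P] = 87 − (q₁ + E[q₂]) = 41.9333; Firm 1's expected profit = (E[P] − 27)·q₁ = (41.9333 − 27)·14.9333 = 223.004.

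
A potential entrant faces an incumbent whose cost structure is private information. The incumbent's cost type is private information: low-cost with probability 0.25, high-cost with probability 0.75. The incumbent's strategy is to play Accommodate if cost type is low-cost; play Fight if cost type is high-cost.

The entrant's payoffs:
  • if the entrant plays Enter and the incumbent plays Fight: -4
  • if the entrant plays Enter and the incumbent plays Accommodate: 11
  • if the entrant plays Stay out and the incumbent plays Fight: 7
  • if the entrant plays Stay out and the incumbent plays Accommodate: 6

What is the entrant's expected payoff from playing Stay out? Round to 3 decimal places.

E[Stay out] = 0.25·6 + 0.75·7 = 1.5 + 5.25 = 6.75

6.750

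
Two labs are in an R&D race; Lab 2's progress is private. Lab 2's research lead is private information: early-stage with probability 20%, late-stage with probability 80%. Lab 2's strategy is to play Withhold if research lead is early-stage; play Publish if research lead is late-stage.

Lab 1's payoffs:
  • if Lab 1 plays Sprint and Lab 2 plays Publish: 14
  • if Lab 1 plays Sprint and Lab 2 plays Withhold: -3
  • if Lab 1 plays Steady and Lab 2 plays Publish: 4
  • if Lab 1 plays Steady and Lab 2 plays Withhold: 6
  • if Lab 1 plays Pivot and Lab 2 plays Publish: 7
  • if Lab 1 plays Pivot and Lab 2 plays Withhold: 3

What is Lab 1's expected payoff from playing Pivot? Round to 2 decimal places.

6.20

E[Pivot] = 0.2·3 + 0.8·7 = 0.6 + 5.6 = 6.2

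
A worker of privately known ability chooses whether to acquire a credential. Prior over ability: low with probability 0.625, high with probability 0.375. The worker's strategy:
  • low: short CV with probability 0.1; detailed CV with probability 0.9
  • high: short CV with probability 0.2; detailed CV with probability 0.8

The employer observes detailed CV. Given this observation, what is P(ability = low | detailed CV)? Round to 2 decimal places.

0.65

P(detailed CV) = 0.625·0.9 + 0.375·0.8 = 0.8625
P(low | detailed CV) = (0.625·0.9) / 0.8625 = 0.5625 / 0.8625 = 0.652174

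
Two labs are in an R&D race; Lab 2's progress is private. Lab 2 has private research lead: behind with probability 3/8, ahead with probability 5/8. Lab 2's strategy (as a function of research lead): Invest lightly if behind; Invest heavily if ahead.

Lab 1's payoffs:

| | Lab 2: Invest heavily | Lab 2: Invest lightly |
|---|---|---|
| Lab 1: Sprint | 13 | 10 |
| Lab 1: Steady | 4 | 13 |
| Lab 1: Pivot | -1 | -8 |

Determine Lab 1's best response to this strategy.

E[Sprint] = 3/8·(10) + 5/8·(13) = 95/8
E[Steady] = 3/8·(13) + 5/8·(4) = 59/8
E[Pivot] = 3/8·(-8) + 5/8·(-1) = -29/8
Best response: Sprint (95/8 is the largest).

Sprint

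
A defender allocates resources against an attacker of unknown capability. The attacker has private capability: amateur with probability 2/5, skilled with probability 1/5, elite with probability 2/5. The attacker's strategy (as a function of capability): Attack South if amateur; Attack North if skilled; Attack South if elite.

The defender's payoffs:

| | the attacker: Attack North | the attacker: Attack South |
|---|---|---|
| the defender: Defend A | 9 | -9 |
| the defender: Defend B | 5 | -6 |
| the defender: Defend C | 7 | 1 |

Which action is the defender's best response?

Compute the defender's expected payoff for each action, taking the expectation over the attacker's type.
E[Defend A] = 2/5·(-9) + 1/5·(9) + 2/5·(-9) = -27/5
E[Defend B] = 2/5·(-6) + 1/5·(5) + 2/5·(-6) = -19/5
E[Defend C] = 2/5·(1) + 1/5·(7) + 2/5·(1) = 11/5
Best response: Defend C (11/5 is the largest).

Defend C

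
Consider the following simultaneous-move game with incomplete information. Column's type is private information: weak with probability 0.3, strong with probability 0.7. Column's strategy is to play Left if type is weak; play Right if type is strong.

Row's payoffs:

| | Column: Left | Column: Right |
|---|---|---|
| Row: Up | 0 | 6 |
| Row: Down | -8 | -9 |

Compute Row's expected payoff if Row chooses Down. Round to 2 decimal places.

-8.70

E[Down] = 0.3·(-8) + 0.7·(-9) = (-2.4) + (-6.3) = -8.7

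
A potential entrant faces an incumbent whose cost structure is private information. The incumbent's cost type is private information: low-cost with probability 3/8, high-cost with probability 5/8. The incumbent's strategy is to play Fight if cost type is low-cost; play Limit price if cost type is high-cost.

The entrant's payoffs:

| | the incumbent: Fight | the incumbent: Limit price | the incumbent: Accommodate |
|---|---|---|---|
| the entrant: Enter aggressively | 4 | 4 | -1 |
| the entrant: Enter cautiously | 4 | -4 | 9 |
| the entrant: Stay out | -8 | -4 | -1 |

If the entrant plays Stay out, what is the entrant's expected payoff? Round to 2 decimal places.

-5.50

E[Stay out] = 3/8·(-8) + 5/8·(-4) = (-3) + (-5/2) = -11/2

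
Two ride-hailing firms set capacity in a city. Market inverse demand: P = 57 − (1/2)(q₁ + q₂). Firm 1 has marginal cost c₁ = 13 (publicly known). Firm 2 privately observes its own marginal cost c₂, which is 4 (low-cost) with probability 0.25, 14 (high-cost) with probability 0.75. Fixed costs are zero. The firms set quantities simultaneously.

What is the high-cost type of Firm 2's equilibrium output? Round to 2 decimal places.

Firm 2 with cost c maximizes (57 − (1/2)(q₁+q₂) − c)·q₂, giving q₂(c) = (57 − c − (1/2)q₁).
E[c₂] = 0.25·4 + 0.75·14 = 11.5
Firm 1's FOC against E[q₂] yields q₁ = (57 − 2·13 + E[c₂])/(3/2) = (57 − 26 + 11.5)/(3/2) = 28.3333.
q₂(high-cost) = (57 − 14 − (1/2)·28.3333) = 28.8333.

28.83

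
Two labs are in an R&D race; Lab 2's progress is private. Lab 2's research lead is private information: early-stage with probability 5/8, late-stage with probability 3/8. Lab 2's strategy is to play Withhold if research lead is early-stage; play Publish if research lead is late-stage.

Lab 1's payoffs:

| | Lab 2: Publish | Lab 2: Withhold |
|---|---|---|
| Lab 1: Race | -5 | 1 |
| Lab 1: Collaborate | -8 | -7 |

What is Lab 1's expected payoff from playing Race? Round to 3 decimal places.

-1.250

E[Race] = 5/8·1 + 3/8·(-5) = 5/8 + (-15/8) = -5/4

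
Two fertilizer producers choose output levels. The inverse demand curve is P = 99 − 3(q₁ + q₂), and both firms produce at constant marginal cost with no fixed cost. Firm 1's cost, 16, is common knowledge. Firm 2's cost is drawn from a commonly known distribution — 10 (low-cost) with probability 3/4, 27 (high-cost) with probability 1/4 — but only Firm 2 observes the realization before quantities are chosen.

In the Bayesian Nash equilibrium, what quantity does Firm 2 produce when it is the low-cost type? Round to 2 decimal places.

Each type of Firm 2 best-responds to q₁; Firm 1 best-responds to the expected q₂ over Firm 2's types.
Firm 2 with cost c maximizes (99 − 3(q₁+q₂) − c)·q₂, giving q₂(c) = (99 − c − 3q₁)/6.
E[c₂] = 3/4·10 + 1/4·27 = 14.25
Firm 1's FOC against E[q₂] yields q₁ = (99 − 2·16 + E[c₂])/9 = (99 − 32 + 14.25)/9 = 9.02778.
q₂(low-cost) = (99 − 10 − 3·9.02778)/6 = 10.3194.

10.32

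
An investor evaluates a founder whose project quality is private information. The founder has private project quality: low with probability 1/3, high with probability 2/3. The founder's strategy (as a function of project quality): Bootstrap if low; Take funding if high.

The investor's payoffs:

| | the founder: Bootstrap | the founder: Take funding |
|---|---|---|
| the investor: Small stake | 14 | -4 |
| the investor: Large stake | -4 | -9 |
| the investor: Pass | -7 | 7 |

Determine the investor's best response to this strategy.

Compute the investor's expected payoff for each action, taking the expectation over the founder's type.
E[Small stake] = 1/3·(14) + 2/3·(-4) = 2
E[Large stake] = 1/3·(-4) + 2/3·(-9) = -22/3
E[Pass] = 1/3·(-7) + 2/3·(7) = 7/3
Best response: Pass (7/3 is the largest).

Pass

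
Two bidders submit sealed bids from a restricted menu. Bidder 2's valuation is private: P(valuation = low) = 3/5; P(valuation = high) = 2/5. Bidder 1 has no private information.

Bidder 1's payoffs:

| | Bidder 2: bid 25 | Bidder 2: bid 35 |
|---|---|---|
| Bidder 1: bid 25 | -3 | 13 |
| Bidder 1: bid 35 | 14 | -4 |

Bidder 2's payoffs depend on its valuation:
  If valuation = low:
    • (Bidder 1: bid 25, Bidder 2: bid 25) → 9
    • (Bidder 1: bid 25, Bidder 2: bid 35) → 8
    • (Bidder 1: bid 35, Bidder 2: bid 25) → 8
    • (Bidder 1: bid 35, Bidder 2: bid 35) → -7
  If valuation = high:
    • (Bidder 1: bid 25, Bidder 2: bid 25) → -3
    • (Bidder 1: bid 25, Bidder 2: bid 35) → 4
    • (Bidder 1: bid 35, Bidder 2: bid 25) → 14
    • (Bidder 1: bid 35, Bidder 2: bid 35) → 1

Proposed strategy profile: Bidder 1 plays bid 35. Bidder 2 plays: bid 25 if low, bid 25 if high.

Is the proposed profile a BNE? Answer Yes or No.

Bidder 1 plays bid 35: E[bid 35] = 3/5·(14) + 2/5·(14) = 14; E[bid 25] = -3. Best-responding. ✓
Bidder 2 (valuation low), facing bid 35: bid 25 gives 8, bid 35 gives -7. Proposed bid 25 is best. ✓
Bidder 2 (valuation high), facing bid 35: bid 25 gives 14, bid 35 gives 1. Proposed bid 25 is best. ✓

Yes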